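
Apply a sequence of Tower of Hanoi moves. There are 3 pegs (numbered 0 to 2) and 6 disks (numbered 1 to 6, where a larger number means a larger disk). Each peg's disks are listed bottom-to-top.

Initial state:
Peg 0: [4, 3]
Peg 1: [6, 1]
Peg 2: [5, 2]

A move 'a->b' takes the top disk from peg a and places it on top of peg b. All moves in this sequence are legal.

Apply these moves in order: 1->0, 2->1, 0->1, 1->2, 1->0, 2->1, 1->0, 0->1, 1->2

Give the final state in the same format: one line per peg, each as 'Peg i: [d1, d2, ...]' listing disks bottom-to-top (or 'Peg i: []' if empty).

Answer: Peg 0: [4, 3, 2]
Peg 1: [6]
Peg 2: [5, 1]

Derivation:
After move 1 (1->0):
Peg 0: [4, 3, 1]
Peg 1: [6]
Peg 2: [5, 2]

After move 2 (2->1):
Peg 0: [4, 3, 1]
Peg 1: [6, 2]
Peg 2: [5]

After move 3 (0->1):
Peg 0: [4, 3]
Peg 1: [6, 2, 1]
Peg 2: [5]

After move 4 (1->2):
Peg 0: [4, 3]
Peg 1: [6, 2]
Peg 2: [5, 1]

After move 5 (1->0):
Peg 0: [4, 3, 2]
Peg 1: [6]
Peg 2: [5, 1]

After move 6 (2->1):
Peg 0: [4, 3, 2]
Peg 1: [6, 1]
Peg 2: [5]

After move 7 (1->0):
Peg 0: [4, 3, 2, 1]
Peg 1: [6]
Peg 2: [5]

After move 8 (0->1):
Peg 0: [4, 3, 2]
Peg 1: [6, 1]
Peg 2: [5]

After move 9 (1->2):
Peg 0: [4, 3, 2]
Peg 1: [6]
Peg 2: [5, 1]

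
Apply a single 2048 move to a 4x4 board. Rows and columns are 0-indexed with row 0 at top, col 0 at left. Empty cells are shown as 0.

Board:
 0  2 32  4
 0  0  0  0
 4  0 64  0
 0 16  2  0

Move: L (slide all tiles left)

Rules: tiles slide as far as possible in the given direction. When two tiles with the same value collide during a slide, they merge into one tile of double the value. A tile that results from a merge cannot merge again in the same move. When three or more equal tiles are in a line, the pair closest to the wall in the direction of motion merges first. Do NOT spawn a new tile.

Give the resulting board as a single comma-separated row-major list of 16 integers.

Slide left:
row 0: [0, 2, 32, 4] -> [2, 32, 4, 0]
row 1: [0, 0, 0, 0] -> [0, 0, 0, 0]
row 2: [4, 0, 64, 0] -> [4, 64, 0, 0]
row 3: [0, 16, 2, 0] -> [16, 2, 0, 0]

Answer: 2, 32, 4, 0, 0, 0, 0, 0, 4, 64, 0, 0, 16, 2, 0, 0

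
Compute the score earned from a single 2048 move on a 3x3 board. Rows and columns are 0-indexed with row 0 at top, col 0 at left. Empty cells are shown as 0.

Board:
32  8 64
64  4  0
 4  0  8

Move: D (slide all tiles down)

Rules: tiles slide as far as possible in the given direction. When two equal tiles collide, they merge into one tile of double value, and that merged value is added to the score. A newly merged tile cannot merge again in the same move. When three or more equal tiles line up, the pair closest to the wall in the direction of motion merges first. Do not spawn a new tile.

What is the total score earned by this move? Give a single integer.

Answer: 0

Derivation:
Slide down:
col 0: [32, 64, 4] -> [32, 64, 4]  score +0 (running 0)
col 1: [8, 4, 0] -> [0, 8, 4]  score +0 (running 0)
col 2: [64, 0, 8] -> [0, 64, 8]  score +0 (running 0)
Board after move:
32  0  0
64  8 64
 4  4  8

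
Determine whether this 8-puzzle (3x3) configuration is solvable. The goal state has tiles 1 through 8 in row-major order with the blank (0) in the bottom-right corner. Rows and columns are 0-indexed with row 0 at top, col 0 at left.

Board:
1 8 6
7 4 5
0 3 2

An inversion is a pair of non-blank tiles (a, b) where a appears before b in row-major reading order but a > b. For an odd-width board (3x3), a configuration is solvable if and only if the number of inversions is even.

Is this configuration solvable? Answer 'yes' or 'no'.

Inversions (pairs i<j in row-major order where tile[i] > tile[j] > 0): 19
19 is odd, so the puzzle is not solvable.

Answer: no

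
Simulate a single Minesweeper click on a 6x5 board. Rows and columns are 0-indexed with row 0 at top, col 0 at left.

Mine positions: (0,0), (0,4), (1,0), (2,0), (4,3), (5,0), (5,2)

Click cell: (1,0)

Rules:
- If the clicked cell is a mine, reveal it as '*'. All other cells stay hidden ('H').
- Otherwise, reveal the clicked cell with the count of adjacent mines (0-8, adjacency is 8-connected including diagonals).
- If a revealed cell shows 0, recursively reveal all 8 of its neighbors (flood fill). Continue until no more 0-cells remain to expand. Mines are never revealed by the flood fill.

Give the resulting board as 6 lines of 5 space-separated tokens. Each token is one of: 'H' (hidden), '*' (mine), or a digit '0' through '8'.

H H H H H
* H H H H
H H H H H
H H H H H
H H H H H
H H H H H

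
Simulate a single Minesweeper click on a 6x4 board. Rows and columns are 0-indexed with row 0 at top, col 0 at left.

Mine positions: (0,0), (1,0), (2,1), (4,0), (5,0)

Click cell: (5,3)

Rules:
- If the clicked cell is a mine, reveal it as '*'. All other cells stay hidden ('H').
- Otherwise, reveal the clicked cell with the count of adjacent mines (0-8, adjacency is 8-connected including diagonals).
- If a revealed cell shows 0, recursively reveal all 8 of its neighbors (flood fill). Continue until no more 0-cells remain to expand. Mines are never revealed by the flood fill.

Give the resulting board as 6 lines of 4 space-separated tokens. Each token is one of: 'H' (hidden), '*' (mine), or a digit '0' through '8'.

H 2 0 0
H 3 1 0
H H 1 0
H 2 1 0
H 2 0 0
H 2 0 0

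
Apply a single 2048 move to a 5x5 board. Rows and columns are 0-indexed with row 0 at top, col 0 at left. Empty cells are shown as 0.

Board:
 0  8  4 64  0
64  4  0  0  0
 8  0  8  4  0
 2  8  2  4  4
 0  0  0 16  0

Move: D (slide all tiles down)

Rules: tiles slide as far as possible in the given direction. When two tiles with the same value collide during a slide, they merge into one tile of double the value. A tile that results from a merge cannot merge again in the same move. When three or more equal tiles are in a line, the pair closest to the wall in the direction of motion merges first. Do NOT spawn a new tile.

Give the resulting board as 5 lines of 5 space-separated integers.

Answer:  0  0  0  0  0
 0  0  0  0  0
64  8  4 64  0
 8  4  8  8  0
 2  8  2 16  4

Derivation:
Slide down:
col 0: [0, 64, 8, 2, 0] -> [0, 0, 64, 8, 2]
col 1: [8, 4, 0, 8, 0] -> [0, 0, 8, 4, 8]
col 2: [4, 0, 8, 2, 0] -> [0, 0, 4, 8, 2]
col 3: [64, 0, 4, 4, 16] -> [0, 0, 64, 8, 16]
col 4: [0, 0, 0, 4, 0] -> [0, 0, 0, 0, 4]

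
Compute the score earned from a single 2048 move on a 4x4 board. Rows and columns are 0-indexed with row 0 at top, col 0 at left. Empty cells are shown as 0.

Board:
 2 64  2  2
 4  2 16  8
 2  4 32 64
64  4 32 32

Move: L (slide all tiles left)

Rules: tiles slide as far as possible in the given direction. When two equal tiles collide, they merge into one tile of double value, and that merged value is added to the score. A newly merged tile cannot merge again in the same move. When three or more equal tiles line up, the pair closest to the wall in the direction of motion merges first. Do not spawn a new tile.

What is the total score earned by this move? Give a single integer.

Answer: 68

Derivation:
Slide left:
row 0: [2, 64, 2, 2] -> [2, 64, 4, 0]  score +4 (running 4)
row 1: [4, 2, 16, 8] -> [4, 2, 16, 8]  score +0 (running 4)
row 2: [2, 4, 32, 64] -> [2, 4, 32, 64]  score +0 (running 4)
row 3: [64, 4, 32, 32] -> [64, 4, 64, 0]  score +64 (running 68)
Board after move:
 2 64  4  0
 4  2 16  8
 2  4 32 64
64  4 64  0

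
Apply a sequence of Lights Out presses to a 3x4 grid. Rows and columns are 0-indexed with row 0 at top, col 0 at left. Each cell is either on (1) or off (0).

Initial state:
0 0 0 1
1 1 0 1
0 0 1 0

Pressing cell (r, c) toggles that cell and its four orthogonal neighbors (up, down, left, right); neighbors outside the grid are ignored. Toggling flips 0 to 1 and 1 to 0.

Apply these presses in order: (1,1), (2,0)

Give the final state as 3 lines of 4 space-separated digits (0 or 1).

After press 1 at (1,1):
0 1 0 1
0 0 1 1
0 1 1 0

After press 2 at (2,0):
0 1 0 1
1 0 1 1
1 0 1 0

Answer: 0 1 0 1
1 0 1 1
1 0 1 0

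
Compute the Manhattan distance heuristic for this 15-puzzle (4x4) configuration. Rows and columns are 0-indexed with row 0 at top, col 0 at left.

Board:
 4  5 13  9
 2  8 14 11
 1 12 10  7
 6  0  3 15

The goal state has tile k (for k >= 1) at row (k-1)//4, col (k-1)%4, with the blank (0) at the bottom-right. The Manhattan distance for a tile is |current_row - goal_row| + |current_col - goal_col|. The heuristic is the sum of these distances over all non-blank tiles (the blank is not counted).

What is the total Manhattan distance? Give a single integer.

Tile 4: (0,0)->(0,3) = 3
Tile 5: (0,1)->(1,0) = 2
Tile 13: (0,2)->(3,0) = 5
Tile 9: (0,3)->(2,0) = 5
Tile 2: (1,0)->(0,1) = 2
Tile 8: (1,1)->(1,3) = 2
Tile 14: (1,2)->(3,1) = 3
Tile 11: (1,3)->(2,2) = 2
Tile 1: (2,0)->(0,0) = 2
Tile 12: (2,1)->(2,3) = 2
Tile 10: (2,2)->(2,1) = 1
Tile 7: (2,3)->(1,2) = 2
Tile 6: (3,0)->(1,1) = 3
Tile 3: (3,2)->(0,2) = 3
Tile 15: (3,3)->(3,2) = 1
Sum: 3 + 2 + 5 + 5 + 2 + 2 + 3 + 2 + 2 + 2 + 1 + 2 + 3 + 3 + 1 = 38

Answer: 38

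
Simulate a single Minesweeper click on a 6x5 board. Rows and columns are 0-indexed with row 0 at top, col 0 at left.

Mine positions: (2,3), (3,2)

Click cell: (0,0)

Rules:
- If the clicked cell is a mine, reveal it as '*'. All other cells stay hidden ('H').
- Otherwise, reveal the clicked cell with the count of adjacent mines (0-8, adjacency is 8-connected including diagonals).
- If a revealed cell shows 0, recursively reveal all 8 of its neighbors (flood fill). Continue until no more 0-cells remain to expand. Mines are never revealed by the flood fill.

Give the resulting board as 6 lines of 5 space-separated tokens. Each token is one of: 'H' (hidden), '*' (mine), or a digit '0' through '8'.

0 0 0 0 0
0 0 1 1 1
0 1 2 H H
0 1 H 2 1
0 1 1 1 0
0 0 0 0 0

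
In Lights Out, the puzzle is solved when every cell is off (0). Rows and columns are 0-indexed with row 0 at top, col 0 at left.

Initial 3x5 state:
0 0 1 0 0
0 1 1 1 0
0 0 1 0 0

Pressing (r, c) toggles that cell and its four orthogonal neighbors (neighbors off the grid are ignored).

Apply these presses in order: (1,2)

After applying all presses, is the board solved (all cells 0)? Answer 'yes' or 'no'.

Answer: yes

Derivation:
After press 1 at (1,2):
0 0 0 0 0
0 0 0 0 0
0 0 0 0 0

Lights still on: 0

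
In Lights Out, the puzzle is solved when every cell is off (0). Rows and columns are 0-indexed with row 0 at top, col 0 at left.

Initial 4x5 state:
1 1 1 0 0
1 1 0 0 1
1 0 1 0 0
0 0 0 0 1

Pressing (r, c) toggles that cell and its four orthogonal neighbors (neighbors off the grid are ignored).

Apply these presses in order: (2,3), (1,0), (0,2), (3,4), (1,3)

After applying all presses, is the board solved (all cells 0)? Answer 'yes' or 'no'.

After press 1 at (2,3):
1 1 1 0 0
1 1 0 1 1
1 0 0 1 1
0 0 0 1 1

After press 2 at (1,0):
0 1 1 0 0
0 0 0 1 1
0 0 0 1 1
0 0 0 1 1

After press 3 at (0,2):
0 0 0 1 0
0 0 1 1 1
0 0 0 1 1
0 0 0 1 1

After press 4 at (3,4):
0 0 0 1 0
0 0 1 1 1
0 0 0 1 0
0 0 0 0 0

After press 5 at (1,3):
0 0 0 0 0
0 0 0 0 0
0 0 0 0 0
0 0 0 0 0

Lights still on: 0

Answer: yes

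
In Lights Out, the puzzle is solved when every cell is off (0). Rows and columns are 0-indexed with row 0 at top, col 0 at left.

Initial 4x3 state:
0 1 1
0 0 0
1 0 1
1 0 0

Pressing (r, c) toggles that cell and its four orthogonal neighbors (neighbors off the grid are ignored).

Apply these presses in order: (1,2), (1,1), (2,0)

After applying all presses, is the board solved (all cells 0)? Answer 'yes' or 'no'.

After press 1 at (1,2):
0 1 0
0 1 1
1 0 0
1 0 0

After press 2 at (1,1):
0 0 0
1 0 0
1 1 0
1 0 0

After press 3 at (2,0):
0 0 0
0 0 0
0 0 0
0 0 0

Lights still on: 0

Answer: yes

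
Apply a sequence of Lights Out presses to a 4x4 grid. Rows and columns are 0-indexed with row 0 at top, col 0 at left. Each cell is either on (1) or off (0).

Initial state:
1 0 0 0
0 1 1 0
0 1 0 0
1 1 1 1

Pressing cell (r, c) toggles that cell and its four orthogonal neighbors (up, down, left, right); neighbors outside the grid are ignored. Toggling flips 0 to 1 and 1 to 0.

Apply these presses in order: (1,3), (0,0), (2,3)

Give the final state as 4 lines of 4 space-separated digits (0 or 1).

Answer: 0 1 0 1
1 1 0 0
0 1 1 0
1 1 1 0

Derivation:
After press 1 at (1,3):
1 0 0 1
0 1 0 1
0 1 0 1
1 1 1 1

After press 2 at (0,0):
0 1 0 1
1 1 0 1
0 1 0 1
1 1 1 1

After press 3 at (2,3):
0 1 0 1
1 1 0 0
0 1 1 0
1 1 1 0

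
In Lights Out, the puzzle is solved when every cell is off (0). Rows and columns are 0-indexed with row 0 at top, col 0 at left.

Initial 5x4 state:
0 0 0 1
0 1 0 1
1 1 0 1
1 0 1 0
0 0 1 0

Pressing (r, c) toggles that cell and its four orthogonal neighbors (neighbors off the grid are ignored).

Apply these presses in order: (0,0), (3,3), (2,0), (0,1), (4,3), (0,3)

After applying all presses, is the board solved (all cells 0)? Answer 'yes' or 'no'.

Answer: yes

Derivation:
After press 1 at (0,0):
1 1 0 1
1 1 0 1
1 1 0 1
1 0 1 0
0 0 1 0

After press 2 at (3,3):
1 1 0 1
1 1 0 1
1 1 0 0
1 0 0 1
0 0 1 1

After press 3 at (2,0):
1 1 0 1
0 1 0 1
0 0 0 0
0 0 0 1
0 0 1 1

After press 4 at (0,1):
0 0 1 1
0 0 0 1
0 0 0 0
0 0 0 1
0 0 1 1

After press 5 at (4,3):
0 0 1 1
0 0 0 1
0 0 0 0
0 0 0 0
0 0 0 0

After press 6 at (0,3):
0 0 0 0
0 0 0 0
0 0 0 0
0 0 0 0
0 0 0 0

Lights still on: 0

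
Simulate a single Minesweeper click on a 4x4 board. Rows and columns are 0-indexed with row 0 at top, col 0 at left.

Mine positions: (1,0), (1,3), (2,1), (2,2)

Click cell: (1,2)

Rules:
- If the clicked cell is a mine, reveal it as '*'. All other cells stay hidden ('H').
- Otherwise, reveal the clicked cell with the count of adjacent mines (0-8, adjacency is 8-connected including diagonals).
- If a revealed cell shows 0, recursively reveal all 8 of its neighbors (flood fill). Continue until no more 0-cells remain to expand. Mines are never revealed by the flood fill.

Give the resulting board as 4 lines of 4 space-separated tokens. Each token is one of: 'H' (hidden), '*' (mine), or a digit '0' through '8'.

H H H H
H H 3 H
H H H H
H H H H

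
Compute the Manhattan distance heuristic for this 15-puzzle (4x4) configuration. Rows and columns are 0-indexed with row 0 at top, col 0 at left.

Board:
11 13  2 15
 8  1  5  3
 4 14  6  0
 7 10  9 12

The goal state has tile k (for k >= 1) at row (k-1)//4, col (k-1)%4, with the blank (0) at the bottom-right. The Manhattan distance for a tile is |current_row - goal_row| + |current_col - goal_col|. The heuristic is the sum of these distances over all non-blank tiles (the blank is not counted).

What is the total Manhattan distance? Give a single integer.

Answer: 39

Derivation:
Tile 11: (0,0)->(2,2) = 4
Tile 13: (0,1)->(3,0) = 4
Tile 2: (0,2)->(0,1) = 1
Tile 15: (0,3)->(3,2) = 4
Tile 8: (1,0)->(1,3) = 3
Tile 1: (1,1)->(0,0) = 2
Tile 5: (1,2)->(1,0) = 2
Tile 3: (1,3)->(0,2) = 2
Tile 4: (2,0)->(0,3) = 5
Tile 14: (2,1)->(3,1) = 1
Tile 6: (2,2)->(1,1) = 2
Tile 7: (3,0)->(1,2) = 4
Tile 10: (3,1)->(2,1) = 1
Tile 9: (3,2)->(2,0) = 3
Tile 12: (3,3)->(2,3) = 1
Sum: 4 + 4 + 1 + 4 + 3 + 2 + 2 + 2 + 5 + 1 + 2 + 4 + 1 + 3 + 1 = 39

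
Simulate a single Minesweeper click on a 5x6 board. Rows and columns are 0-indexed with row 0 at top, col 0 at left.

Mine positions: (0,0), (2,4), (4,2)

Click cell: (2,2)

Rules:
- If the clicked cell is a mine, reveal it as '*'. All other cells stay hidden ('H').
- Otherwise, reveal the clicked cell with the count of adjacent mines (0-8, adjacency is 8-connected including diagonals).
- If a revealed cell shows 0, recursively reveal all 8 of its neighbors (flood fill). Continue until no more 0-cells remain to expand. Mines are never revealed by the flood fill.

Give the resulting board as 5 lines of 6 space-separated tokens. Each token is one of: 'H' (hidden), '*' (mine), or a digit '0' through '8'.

H 1 0 0 0 0
1 1 0 1 1 1
0 0 0 1 H H
0 1 1 2 H H
0 1 H H H H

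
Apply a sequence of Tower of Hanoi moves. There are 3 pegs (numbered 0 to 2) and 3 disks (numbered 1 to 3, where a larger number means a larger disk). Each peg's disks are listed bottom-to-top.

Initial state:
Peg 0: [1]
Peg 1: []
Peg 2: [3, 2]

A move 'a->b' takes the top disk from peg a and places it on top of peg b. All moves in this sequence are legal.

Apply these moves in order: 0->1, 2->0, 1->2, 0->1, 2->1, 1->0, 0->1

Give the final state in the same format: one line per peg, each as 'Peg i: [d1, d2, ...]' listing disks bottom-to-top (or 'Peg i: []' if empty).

After move 1 (0->1):
Peg 0: []
Peg 1: [1]
Peg 2: [3, 2]

After move 2 (2->0):
Peg 0: [2]
Peg 1: [1]
Peg 2: [3]

After move 3 (1->2):
Peg 0: [2]
Peg 1: []
Peg 2: [3, 1]

After move 4 (0->1):
Peg 0: []
Peg 1: [2]
Peg 2: [3, 1]

After move 5 (2->1):
Peg 0: []
Peg 1: [2, 1]
Peg 2: [3]

After move 6 (1->0):
Peg 0: [1]
Peg 1: [2]
Peg 2: [3]

After move 7 (0->1):
Peg 0: []
Peg 1: [2, 1]
Peg 2: [3]

Answer: Peg 0: []
Peg 1: [2, 1]
Peg 2: [3]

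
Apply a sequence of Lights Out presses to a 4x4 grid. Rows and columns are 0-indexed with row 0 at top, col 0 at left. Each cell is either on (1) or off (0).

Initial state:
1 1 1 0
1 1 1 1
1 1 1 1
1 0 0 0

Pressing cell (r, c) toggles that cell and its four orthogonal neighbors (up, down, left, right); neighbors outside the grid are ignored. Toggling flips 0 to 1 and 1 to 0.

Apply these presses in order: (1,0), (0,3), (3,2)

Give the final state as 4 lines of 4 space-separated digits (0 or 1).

Answer: 0 1 0 1
0 0 1 0
0 1 0 1
1 1 1 1

Derivation:
After press 1 at (1,0):
0 1 1 0
0 0 1 1
0 1 1 1
1 0 0 0

After press 2 at (0,3):
0 1 0 1
0 0 1 0
0 1 1 1
1 0 0 0

After press 3 at (3,2):
0 1 0 1
0 0 1 0
0 1 0 1
1 1 1 1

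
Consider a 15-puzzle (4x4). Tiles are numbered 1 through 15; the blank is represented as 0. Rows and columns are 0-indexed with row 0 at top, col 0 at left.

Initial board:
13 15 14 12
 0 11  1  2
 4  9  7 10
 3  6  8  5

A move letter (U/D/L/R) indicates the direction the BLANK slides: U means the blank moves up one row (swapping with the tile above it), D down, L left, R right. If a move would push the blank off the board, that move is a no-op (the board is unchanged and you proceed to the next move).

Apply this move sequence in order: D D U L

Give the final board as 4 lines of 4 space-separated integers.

Answer: 13 15 14 12
 4 11  1  2
 0  9  7 10
 3  6  8  5

Derivation:
After move 1 (D):
13 15 14 12
 4 11  1  2
 0  9  7 10
 3  6  8  5

After move 2 (D):
13 15 14 12
 4 11  1  2
 3  9  7 10
 0  6  8  5

After move 3 (U):
13 15 14 12
 4 11  1  2
 0  9  7 10
 3  6  8  5

After move 4 (L):
13 15 14 12
 4 11  1  2
 0  9  7 10
 3  6  8  5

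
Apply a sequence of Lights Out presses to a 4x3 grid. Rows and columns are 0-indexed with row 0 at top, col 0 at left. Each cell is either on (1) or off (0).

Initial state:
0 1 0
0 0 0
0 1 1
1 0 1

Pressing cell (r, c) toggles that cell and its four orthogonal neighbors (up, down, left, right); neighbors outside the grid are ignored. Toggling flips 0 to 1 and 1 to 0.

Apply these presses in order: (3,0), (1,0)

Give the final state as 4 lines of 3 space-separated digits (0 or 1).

After press 1 at (3,0):
0 1 0
0 0 0
1 1 1
0 1 1

After press 2 at (1,0):
1 1 0
1 1 0
0 1 1
0 1 1

Answer: 1 1 0
1 1 0
0 1 1
0 1 1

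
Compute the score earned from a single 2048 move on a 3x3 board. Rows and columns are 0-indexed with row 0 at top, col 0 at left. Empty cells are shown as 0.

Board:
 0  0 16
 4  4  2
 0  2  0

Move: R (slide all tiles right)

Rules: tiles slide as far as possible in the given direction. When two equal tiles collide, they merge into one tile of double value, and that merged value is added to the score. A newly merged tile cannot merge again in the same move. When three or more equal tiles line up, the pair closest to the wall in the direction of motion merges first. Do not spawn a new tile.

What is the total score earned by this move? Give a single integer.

Slide right:
row 0: [0, 0, 16] -> [0, 0, 16]  score +0 (running 0)
row 1: [4, 4, 2] -> [0, 8, 2]  score +8 (running 8)
row 2: [0, 2, 0] -> [0, 0, 2]  score +0 (running 8)
Board after move:
 0  0 16
 0  8  2
 0  0  2

Answer: 8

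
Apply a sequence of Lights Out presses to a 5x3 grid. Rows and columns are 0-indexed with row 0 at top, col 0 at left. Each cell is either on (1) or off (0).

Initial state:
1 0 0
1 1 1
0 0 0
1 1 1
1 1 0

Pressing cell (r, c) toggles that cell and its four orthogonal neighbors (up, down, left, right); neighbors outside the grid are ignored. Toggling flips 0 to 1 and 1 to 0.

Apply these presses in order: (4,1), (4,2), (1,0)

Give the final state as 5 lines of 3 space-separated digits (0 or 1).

After press 1 at (4,1):
1 0 0
1 1 1
0 0 0
1 0 1
0 0 1

After press 2 at (4,2):
1 0 0
1 1 1
0 0 0
1 0 0
0 1 0

After press 3 at (1,0):
0 0 0
0 0 1
1 0 0
1 0 0
0 1 0

Answer: 0 0 0
0 0 1
1 0 0
1 0 0
0 1 0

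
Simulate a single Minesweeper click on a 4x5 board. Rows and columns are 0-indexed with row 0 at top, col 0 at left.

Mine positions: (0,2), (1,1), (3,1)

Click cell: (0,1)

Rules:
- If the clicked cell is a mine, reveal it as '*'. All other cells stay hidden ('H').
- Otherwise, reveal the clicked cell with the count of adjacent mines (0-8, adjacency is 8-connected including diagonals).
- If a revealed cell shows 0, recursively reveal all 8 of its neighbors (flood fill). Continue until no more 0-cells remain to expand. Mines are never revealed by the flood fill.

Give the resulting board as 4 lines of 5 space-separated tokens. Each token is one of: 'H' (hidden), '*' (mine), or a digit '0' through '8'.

H 2 H H H
H H H H H
H H H H H
H H H H H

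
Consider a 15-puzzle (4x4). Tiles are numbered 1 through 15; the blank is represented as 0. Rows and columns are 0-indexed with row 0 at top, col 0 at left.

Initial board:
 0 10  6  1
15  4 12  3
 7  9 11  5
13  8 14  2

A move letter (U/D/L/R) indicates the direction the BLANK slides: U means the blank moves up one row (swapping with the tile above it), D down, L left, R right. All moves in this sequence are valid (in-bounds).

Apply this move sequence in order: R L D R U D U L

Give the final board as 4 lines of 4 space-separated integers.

After move 1 (R):
10  0  6  1
15  4 12  3
 7  9 11  5
13  8 14  2

After move 2 (L):
 0 10  6  1
15  4 12  3
 7  9 11  5
13  8 14  2

After move 3 (D):
15 10  6  1
 0  4 12  3
 7  9 11  5
13  8 14  2

After move 4 (R):
15 10  6  1
 4  0 12  3
 7  9 11  5
13  8 14  2

After move 5 (U):
15  0  6  1
 4 10 12  3
 7  9 11  5
13  8 14  2

After move 6 (D):
15 10  6  1
 4  0 12  3
 7  9 11  5
13  8 14  2

After move 7 (U):
15  0  6  1
 4 10 12  3
 7  9 11  5
13  8 14  2

After move 8 (L):
 0 15  6  1
 4 10 12  3
 7  9 11  5
13  8 14  2

Answer:  0 15  6  1
 4 10 12  3
 7  9 11  5
13  8 14  2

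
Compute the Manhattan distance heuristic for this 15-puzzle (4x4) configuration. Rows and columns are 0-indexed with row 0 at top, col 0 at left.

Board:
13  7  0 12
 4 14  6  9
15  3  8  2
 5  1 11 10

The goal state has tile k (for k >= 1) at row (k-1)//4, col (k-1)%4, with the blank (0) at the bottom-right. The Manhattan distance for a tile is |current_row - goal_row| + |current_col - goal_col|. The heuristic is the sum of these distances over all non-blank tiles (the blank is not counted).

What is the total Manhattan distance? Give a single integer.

Answer: 40

Derivation:
Tile 13: at (0,0), goal (3,0), distance |0-3|+|0-0| = 3
Tile 7: at (0,1), goal (1,2), distance |0-1|+|1-2| = 2
Tile 12: at (0,3), goal (2,3), distance |0-2|+|3-3| = 2
Tile 4: at (1,0), goal (0,3), distance |1-0|+|0-3| = 4
Tile 14: at (1,1), goal (3,1), distance |1-3|+|1-1| = 2
Tile 6: at (1,2), goal (1,1), distance |1-1|+|2-1| = 1
Tile 9: at (1,3), goal (2,0), distance |1-2|+|3-0| = 4
Tile 15: at (2,0), goal (3,2), distance |2-3|+|0-2| = 3
Tile 3: at (2,1), goal (0,2), distance |2-0|+|1-2| = 3
Tile 8: at (2,2), goal (1,3), distance |2-1|+|2-3| = 2
Tile 2: at (2,3), goal (0,1), distance |2-0|+|3-1| = 4
Tile 5: at (3,0), goal (1,0), distance |3-1|+|0-0| = 2
Tile 1: at (3,1), goal (0,0), distance |3-0|+|1-0| = 4
Tile 11: at (3,2), goal (2,2), distance |3-2|+|2-2| = 1
Tile 10: at (3,3), goal (2,1), distance |3-2|+|3-1| = 3
Sum: 3 + 2 + 2 + 4 + 2 + 1 + 4 + 3 + 3 + 2 + 4 + 2 + 4 + 1 + 3 = 40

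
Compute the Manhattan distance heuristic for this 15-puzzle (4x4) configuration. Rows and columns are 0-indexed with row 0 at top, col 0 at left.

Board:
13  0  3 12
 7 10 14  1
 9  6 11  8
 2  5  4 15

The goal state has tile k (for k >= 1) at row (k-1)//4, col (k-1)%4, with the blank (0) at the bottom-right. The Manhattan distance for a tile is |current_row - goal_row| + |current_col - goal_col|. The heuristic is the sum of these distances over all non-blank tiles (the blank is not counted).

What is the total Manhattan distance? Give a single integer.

Tile 13: at (0,0), goal (3,0), distance |0-3|+|0-0| = 3
Tile 3: at (0,2), goal (0,2), distance |0-0|+|2-2| = 0
Tile 12: at (0,3), goal (2,3), distance |0-2|+|3-3| = 2
Tile 7: at (1,0), goal (1,2), distance |1-1|+|0-2| = 2
Tile 10: at (1,1), goal (2,1), distance |1-2|+|1-1| = 1
Tile 14: at (1,2), goal (3,1), distance |1-3|+|2-1| = 3
Tile 1: at (1,3), goal (0,0), distance |1-0|+|3-0| = 4
Tile 9: at (2,0), goal (2,0), distance |2-2|+|0-0| = 0
Tile 6: at (2,1), goal (1,1), distance |2-1|+|1-1| = 1
Tile 11: at (2,2), goal (2,2), distance |2-2|+|2-2| = 0
Tile 8: at (2,3), goal (1,3), distance |2-1|+|3-3| = 1
Tile 2: at (3,0), goal (0,1), distance |3-0|+|0-1| = 4
Tile 5: at (3,1), goal (1,0), distance |3-1|+|1-0| = 3
Tile 4: at (3,2), goal (0,3), distance |3-0|+|2-3| = 4
Tile 15: at (3,3), goal (3,2), distance |3-3|+|3-2| = 1
Sum: 3 + 0 + 2 + 2 + 1 + 3 + 4 + 0 + 1 + 0 + 1 + 4 + 3 + 4 + 1 = 29

Answer: 29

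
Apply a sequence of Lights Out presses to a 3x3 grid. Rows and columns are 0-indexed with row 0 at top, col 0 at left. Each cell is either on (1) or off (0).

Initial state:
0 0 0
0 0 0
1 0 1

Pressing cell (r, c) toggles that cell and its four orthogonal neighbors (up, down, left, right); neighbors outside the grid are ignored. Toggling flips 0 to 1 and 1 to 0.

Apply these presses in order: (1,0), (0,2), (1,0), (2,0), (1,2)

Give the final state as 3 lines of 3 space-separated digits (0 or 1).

Answer: 0 1 0
1 1 0
0 1 0

Derivation:
After press 1 at (1,0):
1 0 0
1 1 0
0 0 1

After press 2 at (0,2):
1 1 1
1 1 1
0 0 1

After press 3 at (1,0):
0 1 1
0 0 1
1 0 1

After press 4 at (2,0):
0 1 1
1 0 1
0 1 1

After press 5 at (1,2):
0 1 0
1 1 0
0 1 0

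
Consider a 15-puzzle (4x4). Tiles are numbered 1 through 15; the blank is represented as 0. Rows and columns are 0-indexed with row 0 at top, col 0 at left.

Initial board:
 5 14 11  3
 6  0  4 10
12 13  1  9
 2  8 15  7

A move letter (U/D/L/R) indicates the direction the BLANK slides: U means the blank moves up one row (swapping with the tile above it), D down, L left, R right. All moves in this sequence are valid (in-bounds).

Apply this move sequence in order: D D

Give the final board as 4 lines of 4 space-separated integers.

After move 1 (D):
 5 14 11  3
 6 13  4 10
12  0  1  9
 2  8 15  7

After move 2 (D):
 5 14 11  3
 6 13  4 10
12  8  1  9
 2  0 15  7

Answer:  5 14 11  3
 6 13  4 10
12  8  1  9
 2  0 15  7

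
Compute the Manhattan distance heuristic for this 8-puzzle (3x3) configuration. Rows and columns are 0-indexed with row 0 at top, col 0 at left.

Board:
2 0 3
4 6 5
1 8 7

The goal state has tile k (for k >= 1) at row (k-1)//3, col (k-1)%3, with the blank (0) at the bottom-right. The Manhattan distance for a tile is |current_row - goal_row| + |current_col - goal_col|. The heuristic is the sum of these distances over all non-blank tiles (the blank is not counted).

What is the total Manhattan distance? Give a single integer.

Tile 2: at (0,0), goal (0,1), distance |0-0|+|0-1| = 1
Tile 3: at (0,2), goal (0,2), distance |0-0|+|2-2| = 0
Tile 4: at (1,0), goal (1,0), distance |1-1|+|0-0| = 0
Tile 6: at (1,1), goal (1,2), distance |1-1|+|1-2| = 1
Tile 5: at (1,2), goal (1,1), distance |1-1|+|2-1| = 1
Tile 1: at (2,0), goal (0,0), distance |2-0|+|0-0| = 2
Tile 8: at (2,1), goal (2,1), distance |2-2|+|1-1| = 0
Tile 7: at (2,2), goal (2,0), distance |2-2|+|2-0| = 2
Sum: 1 + 0 + 0 + 1 + 1 + 2 + 0 + 2 = 7

Answer: 7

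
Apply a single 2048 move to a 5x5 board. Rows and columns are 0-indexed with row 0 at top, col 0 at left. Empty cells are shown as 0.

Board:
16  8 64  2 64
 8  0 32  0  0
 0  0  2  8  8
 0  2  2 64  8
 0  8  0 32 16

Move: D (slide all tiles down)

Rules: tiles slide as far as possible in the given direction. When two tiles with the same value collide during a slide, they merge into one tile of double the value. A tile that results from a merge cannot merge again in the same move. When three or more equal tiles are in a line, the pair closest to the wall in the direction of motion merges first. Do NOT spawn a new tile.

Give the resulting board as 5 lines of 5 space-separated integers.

Slide down:
col 0: [16, 8, 0, 0, 0] -> [0, 0, 0, 16, 8]
col 1: [8, 0, 0, 2, 8] -> [0, 0, 8, 2, 8]
col 2: [64, 32, 2, 2, 0] -> [0, 0, 64, 32, 4]
col 3: [2, 0, 8, 64, 32] -> [0, 2, 8, 64, 32]
col 4: [64, 0, 8, 8, 16] -> [0, 0, 64, 16, 16]

Answer:  0  0  0  0  0
 0  0  0  2  0
 0  8 64  8 64
16  2 32 64 16
 8  8  4 32 16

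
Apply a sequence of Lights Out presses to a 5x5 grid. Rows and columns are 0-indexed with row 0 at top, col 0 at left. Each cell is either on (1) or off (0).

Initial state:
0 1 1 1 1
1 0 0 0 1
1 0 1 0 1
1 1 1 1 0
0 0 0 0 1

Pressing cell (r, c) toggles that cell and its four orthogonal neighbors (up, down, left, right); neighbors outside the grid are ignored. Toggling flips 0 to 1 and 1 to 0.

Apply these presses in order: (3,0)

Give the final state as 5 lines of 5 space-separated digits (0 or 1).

After press 1 at (3,0):
0 1 1 1 1
1 0 0 0 1
0 0 1 0 1
0 0 1 1 0
1 0 0 0 1

Answer: 0 1 1 1 1
1 0 0 0 1
0 0 1 0 1
0 0 1 1 0
1 0 0 0 1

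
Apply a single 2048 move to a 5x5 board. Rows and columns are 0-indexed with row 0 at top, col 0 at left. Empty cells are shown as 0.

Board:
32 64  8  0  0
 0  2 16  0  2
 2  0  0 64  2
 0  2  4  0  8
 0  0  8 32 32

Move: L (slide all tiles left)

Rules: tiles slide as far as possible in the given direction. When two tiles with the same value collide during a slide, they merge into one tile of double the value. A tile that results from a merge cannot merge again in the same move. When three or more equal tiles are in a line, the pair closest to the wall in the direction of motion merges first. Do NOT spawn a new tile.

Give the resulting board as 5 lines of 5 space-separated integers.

Answer: 32 64  8  0  0
 2 16  2  0  0
 2 64  2  0  0
 2  4  8  0  0
 8 64  0  0  0

Derivation:
Slide left:
row 0: [32, 64, 8, 0, 0] -> [32, 64, 8, 0, 0]
row 1: [0, 2, 16, 0, 2] -> [2, 16, 2, 0, 0]
row 2: [2, 0, 0, 64, 2] -> [2, 64, 2, 0, 0]
row 3: [0, 2, 4, 0, 8] -> [2, 4, 8, 0, 0]
row 4: [0, 0, 8, 32, 32] -> [8, 64, 0, 0, 0]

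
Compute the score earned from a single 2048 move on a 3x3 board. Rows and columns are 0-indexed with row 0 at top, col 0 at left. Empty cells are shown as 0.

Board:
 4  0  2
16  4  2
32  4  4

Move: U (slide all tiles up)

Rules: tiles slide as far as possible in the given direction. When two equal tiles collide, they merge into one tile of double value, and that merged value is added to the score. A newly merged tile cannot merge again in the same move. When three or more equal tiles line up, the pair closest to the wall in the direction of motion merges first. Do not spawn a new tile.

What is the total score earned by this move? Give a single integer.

Answer: 12

Derivation:
Slide up:
col 0: [4, 16, 32] -> [4, 16, 32]  score +0 (running 0)
col 1: [0, 4, 4] -> [8, 0, 0]  score +8 (running 8)
col 2: [2, 2, 4] -> [4, 4, 0]  score +4 (running 12)
Board after move:
 4  8  4
16  0  4
32  0  0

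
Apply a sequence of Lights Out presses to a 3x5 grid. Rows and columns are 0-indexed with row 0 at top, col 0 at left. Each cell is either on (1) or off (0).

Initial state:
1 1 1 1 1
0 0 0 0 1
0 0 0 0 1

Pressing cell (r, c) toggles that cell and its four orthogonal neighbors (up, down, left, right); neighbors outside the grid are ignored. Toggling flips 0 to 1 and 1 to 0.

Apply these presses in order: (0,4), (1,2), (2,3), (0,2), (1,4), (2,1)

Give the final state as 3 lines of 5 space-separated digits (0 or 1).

After press 1 at (0,4):
1 1 1 0 0
0 0 0 0 0
0 0 0 0 1

After press 2 at (1,2):
1 1 0 0 0
0 1 1 1 0
0 0 1 0 1

After press 3 at (2,3):
1 1 0 0 0
0 1 1 0 0
0 0 0 1 0

After press 4 at (0,2):
1 0 1 1 0
0 1 0 0 0
0 0 0 1 0

After press 5 at (1,4):
1 0 1 1 1
0 1 0 1 1
0 0 0 1 1

After press 6 at (2,1):
1 0 1 1 1
0 0 0 1 1
1 1 1 1 1

Answer: 1 0 1 1 1
0 0 0 1 1
1 1 1 1 1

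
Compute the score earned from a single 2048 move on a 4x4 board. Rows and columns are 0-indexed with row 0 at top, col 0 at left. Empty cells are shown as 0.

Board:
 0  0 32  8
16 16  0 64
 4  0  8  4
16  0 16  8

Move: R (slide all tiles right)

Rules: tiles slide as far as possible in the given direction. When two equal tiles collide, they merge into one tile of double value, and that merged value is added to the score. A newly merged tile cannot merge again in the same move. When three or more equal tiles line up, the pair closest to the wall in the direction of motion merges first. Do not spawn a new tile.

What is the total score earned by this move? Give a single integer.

Slide right:
row 0: [0, 0, 32, 8] -> [0, 0, 32, 8]  score +0 (running 0)
row 1: [16, 16, 0, 64] -> [0, 0, 32, 64]  score +32 (running 32)
row 2: [4, 0, 8, 4] -> [0, 4, 8, 4]  score +0 (running 32)
row 3: [16, 0, 16, 8] -> [0, 0, 32, 8]  score +32 (running 64)
Board after move:
 0  0 32  8
 0  0 32 64
 0  4  8  4
 0  0 32  8

Answer: 64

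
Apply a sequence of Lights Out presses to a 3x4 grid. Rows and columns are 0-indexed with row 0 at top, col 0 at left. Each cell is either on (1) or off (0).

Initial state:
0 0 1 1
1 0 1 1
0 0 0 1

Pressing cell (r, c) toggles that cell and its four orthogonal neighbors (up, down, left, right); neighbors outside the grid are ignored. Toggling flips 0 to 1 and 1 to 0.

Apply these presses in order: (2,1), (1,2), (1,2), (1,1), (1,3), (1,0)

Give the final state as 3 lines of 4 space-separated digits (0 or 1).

Answer: 1 1 1 0
1 1 1 0
0 0 1 0

Derivation:
After press 1 at (2,1):
0 0 1 1
1 1 1 1
1 1 1 1

After press 2 at (1,2):
0 0 0 1
1 0 0 0
1 1 0 1

After press 3 at (1,2):
0 0 1 1
1 1 1 1
1 1 1 1

After press 4 at (1,1):
0 1 1 1
0 0 0 1
1 0 1 1

After press 5 at (1,3):
0 1 1 0
0 0 1 0
1 0 1 0

After press 6 at (1,0):
1 1 1 0
1 1 1 0
0 0 1 0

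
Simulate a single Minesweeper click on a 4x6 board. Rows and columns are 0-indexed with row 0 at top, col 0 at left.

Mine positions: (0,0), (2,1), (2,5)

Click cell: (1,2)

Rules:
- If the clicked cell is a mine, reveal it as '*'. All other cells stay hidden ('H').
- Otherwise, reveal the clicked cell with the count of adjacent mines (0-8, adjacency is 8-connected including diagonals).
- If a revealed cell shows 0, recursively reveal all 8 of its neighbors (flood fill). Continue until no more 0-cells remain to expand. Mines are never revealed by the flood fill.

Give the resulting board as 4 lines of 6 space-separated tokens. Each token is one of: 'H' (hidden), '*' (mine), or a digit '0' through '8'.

H H H H H H
H H 1 H H H
H H H H H H
H H H H H H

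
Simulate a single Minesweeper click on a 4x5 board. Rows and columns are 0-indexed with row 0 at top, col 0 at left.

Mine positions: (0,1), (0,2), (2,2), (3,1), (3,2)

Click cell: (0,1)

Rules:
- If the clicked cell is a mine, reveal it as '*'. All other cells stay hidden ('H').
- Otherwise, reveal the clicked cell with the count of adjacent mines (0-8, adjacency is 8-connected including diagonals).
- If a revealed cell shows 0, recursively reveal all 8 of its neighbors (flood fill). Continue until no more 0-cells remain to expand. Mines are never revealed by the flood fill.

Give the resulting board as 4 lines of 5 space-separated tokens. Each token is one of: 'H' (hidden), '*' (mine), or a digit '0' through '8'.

H * H H H
H H H H H
H H H H H
H H H H H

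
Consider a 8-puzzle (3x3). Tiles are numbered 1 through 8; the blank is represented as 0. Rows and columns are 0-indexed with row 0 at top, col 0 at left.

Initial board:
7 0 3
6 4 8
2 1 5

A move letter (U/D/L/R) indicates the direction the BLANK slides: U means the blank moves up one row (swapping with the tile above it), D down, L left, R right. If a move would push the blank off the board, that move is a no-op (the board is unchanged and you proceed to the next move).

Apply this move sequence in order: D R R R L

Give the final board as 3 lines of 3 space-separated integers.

After move 1 (D):
7 4 3
6 0 8
2 1 5

After move 2 (R):
7 4 3
6 8 0
2 1 5

After move 3 (R):
7 4 3
6 8 0
2 1 5

After move 4 (R):
7 4 3
6 8 0
2 1 5

After move 5 (L):
7 4 3
6 0 8
2 1 5

Answer: 7 4 3
6 0 8
2 1 5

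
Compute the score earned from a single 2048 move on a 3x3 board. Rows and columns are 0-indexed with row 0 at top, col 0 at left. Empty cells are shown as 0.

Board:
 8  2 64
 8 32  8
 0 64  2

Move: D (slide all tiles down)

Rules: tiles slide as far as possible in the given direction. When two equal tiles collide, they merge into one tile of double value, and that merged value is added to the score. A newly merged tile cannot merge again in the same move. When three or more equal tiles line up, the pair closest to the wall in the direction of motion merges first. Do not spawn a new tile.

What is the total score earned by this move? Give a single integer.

Slide down:
col 0: [8, 8, 0] -> [0, 0, 16]  score +16 (running 16)
col 1: [2, 32, 64] -> [2, 32, 64]  score +0 (running 16)
col 2: [64, 8, 2] -> [64, 8, 2]  score +0 (running 16)
Board after move:
 0  2 64
 0 32  8
16 64  2

Answer: 16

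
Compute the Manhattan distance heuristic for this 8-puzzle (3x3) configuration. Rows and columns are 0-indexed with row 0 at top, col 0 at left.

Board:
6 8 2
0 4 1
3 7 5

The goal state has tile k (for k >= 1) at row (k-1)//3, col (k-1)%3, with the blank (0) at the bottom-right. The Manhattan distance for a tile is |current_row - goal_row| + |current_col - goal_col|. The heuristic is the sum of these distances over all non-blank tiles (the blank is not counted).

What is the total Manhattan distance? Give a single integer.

Answer: 17

Derivation:
Tile 6: at (0,0), goal (1,2), distance |0-1|+|0-2| = 3
Tile 8: at (0,1), goal (2,1), distance |0-2|+|1-1| = 2
Tile 2: at (0,2), goal (0,1), distance |0-0|+|2-1| = 1
Tile 4: at (1,1), goal (1,0), distance |1-1|+|1-0| = 1
Tile 1: at (1,2), goal (0,0), distance |1-0|+|2-0| = 3
Tile 3: at (2,0), goal (0,2), distance |2-0|+|0-2| = 4
Tile 7: at (2,1), goal (2,0), distance |2-2|+|1-0| = 1
Tile 5: at (2,2), goal (1,1), distance |2-1|+|2-1| = 2
Sum: 3 + 2 + 1 + 1 + 3 + 4 + 1 + 2 = 17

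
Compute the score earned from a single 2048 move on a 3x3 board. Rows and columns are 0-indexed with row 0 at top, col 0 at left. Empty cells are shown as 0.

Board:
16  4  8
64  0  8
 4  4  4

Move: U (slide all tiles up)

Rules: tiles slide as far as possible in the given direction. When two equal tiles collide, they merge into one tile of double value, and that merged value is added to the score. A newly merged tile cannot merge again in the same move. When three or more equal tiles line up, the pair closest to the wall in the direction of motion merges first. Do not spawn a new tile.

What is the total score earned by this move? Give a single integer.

Answer: 24

Derivation:
Slide up:
col 0: [16, 64, 4] -> [16, 64, 4]  score +0 (running 0)
col 1: [4, 0, 4] -> [8, 0, 0]  score +8 (running 8)
col 2: [8, 8, 4] -> [16, 4, 0]  score +16 (running 24)
Board after move:
16  8 16
64  0  4
 4  0  0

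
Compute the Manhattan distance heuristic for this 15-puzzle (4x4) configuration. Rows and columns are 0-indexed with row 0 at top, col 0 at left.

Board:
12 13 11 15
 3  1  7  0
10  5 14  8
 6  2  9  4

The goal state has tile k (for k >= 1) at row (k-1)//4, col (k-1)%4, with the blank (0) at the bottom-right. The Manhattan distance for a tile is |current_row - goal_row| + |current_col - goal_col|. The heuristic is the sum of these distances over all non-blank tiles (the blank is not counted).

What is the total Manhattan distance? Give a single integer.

Tile 12: (0,0)->(2,3) = 5
Tile 13: (0,1)->(3,0) = 4
Tile 11: (0,2)->(2,2) = 2
Tile 15: (0,3)->(3,2) = 4
Tile 3: (1,0)->(0,2) = 3
Tile 1: (1,1)->(0,0) = 2
Tile 7: (1,2)->(1,2) = 0
Tile 10: (2,0)->(2,1) = 1
Tile 5: (2,1)->(1,0) = 2
Tile 14: (2,2)->(3,1) = 2
Tile 8: (2,3)->(1,3) = 1
Tile 6: (3,0)->(1,1) = 3
Tile 2: (3,1)->(0,1) = 3
Tile 9: (3,2)->(2,0) = 3
Tile 4: (3,3)->(0,3) = 3
Sum: 5 + 4 + 2 + 4 + 3 + 2 + 0 + 1 + 2 + 2 + 1 + 3 + 3 + 3 + 3 = 38

Answer: 38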